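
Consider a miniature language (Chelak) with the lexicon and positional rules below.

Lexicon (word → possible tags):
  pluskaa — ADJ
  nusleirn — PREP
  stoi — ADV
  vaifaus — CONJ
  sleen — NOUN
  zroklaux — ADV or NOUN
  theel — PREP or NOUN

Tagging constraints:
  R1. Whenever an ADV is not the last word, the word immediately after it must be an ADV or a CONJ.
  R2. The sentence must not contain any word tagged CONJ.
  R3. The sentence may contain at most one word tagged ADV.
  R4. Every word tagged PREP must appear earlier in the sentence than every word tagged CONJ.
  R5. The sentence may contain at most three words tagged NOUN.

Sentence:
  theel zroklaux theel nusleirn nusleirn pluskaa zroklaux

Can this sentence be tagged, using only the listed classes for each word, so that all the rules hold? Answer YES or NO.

YES

Candidates per position — 1:theel {PREP,NOUN}; 2:zroklaux {ADV,NOUN}; 3:theel {PREP,NOUN}; 4:nusleirn {PREP}; 5:nusleirn {PREP}; 6:pluskaa {ADJ}; 7:zroklaux {ADV,NOUN}.
One satisfying assignment: PREP NOUN NOUN PREP PREP ADJ NOUN.
Checking: rule 1 ✓; rule 2 ✓; rule 3 ✓; rule 4 ✓; rule 5 ✓.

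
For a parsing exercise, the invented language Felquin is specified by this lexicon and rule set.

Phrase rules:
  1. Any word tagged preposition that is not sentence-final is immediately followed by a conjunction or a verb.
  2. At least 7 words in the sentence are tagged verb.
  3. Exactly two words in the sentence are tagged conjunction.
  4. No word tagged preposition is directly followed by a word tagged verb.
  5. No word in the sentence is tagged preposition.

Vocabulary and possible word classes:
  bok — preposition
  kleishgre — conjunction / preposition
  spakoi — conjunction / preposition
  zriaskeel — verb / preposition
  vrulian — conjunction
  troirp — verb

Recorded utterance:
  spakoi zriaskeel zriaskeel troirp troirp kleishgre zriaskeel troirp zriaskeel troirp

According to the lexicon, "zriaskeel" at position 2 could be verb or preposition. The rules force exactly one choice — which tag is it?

verb

Candidates per position — 1:spakoi {conjunction,preposition}; 2:zriaskeel {verb,preposition}; 3:zriaskeel {verb,preposition}; 4:troirp {verb}; 5:troirp {verb}; 6:kleishgre {conjunction,preposition}; 7:zriaskeel {verb,preposition}; 8:troirp {verb}; 9:zriaskeel {verb,preposition}; 10:troirp {verb}.
At position 1, choosing preposition makes rule 3 impossible to satisfy; hence conjunction.
At position 2, choosing preposition makes rule 4 impossible to satisfy; hence verb.
At position 3, choosing preposition makes rule 4 impossible to satisfy; hence verb.
At position 6, choosing preposition makes rule 3 impossible to satisfy; hence conjunction.
At position 7, choosing preposition makes rule 4 impossible to satisfy; hence verb.
At position 9, choosing preposition makes rule 4 impossible to satisfy; hence verb.
The unique satisfying tagging is: conjunction verb verb verb verb conjunction verb verb verb verb.
Checking: rule 1 satisfied; rule 2 satisfied; rule 3 satisfied; rule 4 satisfied; rule 5 satisfied.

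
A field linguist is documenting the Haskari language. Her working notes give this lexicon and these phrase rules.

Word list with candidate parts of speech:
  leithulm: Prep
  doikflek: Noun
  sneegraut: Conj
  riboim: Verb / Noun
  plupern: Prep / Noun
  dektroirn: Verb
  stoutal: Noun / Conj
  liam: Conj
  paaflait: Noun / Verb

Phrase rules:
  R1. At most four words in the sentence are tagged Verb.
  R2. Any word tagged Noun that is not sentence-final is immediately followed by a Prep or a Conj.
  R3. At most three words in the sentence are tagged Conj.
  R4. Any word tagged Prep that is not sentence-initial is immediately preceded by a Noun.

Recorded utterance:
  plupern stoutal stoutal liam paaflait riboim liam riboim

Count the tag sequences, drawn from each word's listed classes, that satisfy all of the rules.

12

Candidates per position — 1:plupern {Prep,Noun}; 2:stoutal {Noun,Conj}; 3:stoutal {Noun,Conj}; 4:liam {Conj}; 5:paaflait {Noun,Verb}; 6:riboim {Verb,Noun}; 7:liam {Conj}; 8:riboim {Verb,Noun}.
There are 64 candidate sequences in total.
Checking each against the rules leaves 12 sequences.
Count = 12.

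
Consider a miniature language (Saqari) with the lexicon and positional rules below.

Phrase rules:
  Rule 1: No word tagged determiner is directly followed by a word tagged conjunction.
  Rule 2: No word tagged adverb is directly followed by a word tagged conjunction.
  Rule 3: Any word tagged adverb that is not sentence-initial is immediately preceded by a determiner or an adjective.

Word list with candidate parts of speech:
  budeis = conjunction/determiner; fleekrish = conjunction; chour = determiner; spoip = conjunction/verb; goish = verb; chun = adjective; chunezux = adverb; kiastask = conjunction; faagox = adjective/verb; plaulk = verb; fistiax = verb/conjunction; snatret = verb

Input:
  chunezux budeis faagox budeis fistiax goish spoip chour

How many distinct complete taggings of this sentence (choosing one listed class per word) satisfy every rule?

12

Candidates per position — 1:chunezux {adverb}; 2:budeis {conjunction,determiner}; 3:faagox {adjective,verb}; 4:budeis {conjunction,determiner}; 5:fistiax {verb,conjunction}; 6:goish {verb}; 7:spoip {conjunction,verb}; 8:chour {determiner}.
There are 32 candidate sequences in total.
Checking each against the rules leaves 12 sequences.
Count = 12.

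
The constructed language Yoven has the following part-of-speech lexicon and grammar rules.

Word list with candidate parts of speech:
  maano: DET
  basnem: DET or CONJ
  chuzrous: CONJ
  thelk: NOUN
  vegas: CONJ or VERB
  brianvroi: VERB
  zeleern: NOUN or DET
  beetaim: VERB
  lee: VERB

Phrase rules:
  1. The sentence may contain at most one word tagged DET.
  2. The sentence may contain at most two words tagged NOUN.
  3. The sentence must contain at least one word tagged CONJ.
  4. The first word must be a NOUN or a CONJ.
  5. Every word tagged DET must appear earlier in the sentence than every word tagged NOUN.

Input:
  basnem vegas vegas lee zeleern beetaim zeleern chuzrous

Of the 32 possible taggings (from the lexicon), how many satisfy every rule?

Candidates per position — 1:basnem {DET,CONJ}; 2:vegas {CONJ,VERB}; 3:vegas {CONJ,VERB}; 4:lee {VERB}; 5:zeleern {NOUN,DET}; 6:beetaim {VERB}; 7:zeleern {NOUN,DET}; 8:chuzrous {CONJ}.
There are 32 candidate sequences in total.
Checking each against the rules leaves 8 sequences.
Count = 8.

8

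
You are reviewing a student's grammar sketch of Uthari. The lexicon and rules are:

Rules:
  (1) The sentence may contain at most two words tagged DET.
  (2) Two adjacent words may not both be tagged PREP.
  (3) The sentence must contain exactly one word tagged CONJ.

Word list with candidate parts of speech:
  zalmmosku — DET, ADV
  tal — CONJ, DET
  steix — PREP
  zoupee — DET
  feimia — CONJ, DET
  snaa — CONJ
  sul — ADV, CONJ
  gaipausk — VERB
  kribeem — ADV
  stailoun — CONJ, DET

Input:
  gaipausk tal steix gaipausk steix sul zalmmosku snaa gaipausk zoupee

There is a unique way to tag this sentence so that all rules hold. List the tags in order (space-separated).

Candidates per position — 1:gaipausk {VERB}; 2:tal {CONJ,DET}; 3:steix {PREP}; 4:gaipausk {VERB}; 5:steix {PREP}; 6:sul {ADV,CONJ}; 7:zalmmosku {DET,ADV}; 8:snaa {CONJ}; 9:gaipausk {VERB}; 10:zoupee {DET}.
Position 2: tagging it CONJ would leave rule 3 unsatisfiable, so it must be DET.
Position 6: tagging it CONJ would leave rule 3 unsatisfiable, so it must be ADV.
Position 7: tagging it DET would leave rule 1 unsatisfiable, so it must be ADV.
So the tagging must be: VERB DET PREP VERB PREP ADV ADV CONJ VERB DET.
Check: rule 1 ✓; rule 2 ✓; rule 3 ✓.

VERB DET PREP VERB PREP ADV ADV CONJ VERB DET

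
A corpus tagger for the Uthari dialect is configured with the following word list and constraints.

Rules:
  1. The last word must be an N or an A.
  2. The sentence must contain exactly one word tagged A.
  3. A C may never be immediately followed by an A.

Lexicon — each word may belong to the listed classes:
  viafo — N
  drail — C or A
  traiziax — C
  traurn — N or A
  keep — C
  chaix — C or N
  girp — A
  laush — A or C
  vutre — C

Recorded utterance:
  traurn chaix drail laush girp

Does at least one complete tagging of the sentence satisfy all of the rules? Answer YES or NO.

NO

Candidates per position — 1:traurn {N,A}; 2:chaix {C,N}; 3:drail {C,A}; 4:laush {A,C}; 5:girp {A}.
Every candidate sequence violates at least one rule; no consistent tagging exists.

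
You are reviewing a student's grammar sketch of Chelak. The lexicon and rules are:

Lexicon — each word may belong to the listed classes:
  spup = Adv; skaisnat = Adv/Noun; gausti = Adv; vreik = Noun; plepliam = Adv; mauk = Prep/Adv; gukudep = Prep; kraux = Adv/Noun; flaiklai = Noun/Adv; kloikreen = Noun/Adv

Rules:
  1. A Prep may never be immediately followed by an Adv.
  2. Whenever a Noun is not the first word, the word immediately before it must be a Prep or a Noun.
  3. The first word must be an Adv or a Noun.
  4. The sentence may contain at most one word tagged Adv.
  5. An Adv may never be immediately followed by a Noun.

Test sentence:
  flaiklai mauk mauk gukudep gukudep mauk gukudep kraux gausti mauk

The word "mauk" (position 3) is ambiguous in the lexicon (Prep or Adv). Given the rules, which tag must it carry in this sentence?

Prep

Candidates per position — 1:flaiklai {Noun,Adv}; 2:mauk {Prep,Adv}; 3:mauk {Prep,Adv}; 4:gukudep {Prep}; 5:gukudep {Prep}; 6:mauk {Prep,Adv}; 7:gukudep {Prep}; 8:kraux {Adv,Noun}; 9:gausti {Adv}; 10:mauk {Prep,Adv}.
Position 1: Adv is ruled out by rule 4; that leaves Noun.
Position 2: Adv is ruled out by rule 4; that leaves Prep.
Position 3: Adv is ruled out by rule 1; that leaves Prep.
Position 6: Adv is ruled out by rule 1; that leaves Prep.
Position 8: Adv is ruled out by rule 1; that leaves Noun.
Position 10: Adv is ruled out by rule 4; that leaves Prep.
So the tagging must be: Noun Prep Prep Prep Prep Prep Prep Noun Adv Prep.
Rule-by-rule: rule 1 ok; rule 2 ok; rule 3 ok; rule 4 ok; rule 5 ok.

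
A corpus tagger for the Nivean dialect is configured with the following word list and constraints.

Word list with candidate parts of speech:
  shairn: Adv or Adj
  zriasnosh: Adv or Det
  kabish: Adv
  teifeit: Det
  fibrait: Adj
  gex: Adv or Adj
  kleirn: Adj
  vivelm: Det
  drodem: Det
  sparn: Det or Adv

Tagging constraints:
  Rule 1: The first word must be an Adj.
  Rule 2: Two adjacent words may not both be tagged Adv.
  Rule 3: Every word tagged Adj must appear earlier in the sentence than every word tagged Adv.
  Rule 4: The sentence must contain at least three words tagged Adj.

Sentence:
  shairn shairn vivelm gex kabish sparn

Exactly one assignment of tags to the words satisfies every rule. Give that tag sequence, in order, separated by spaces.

Adj Adj Det Adj Adv Det

Candidates per position — 1:shairn {Adv,Adj}; 2:shairn {Adv,Adj}; 3:vivelm {Det}; 4:gex {Adv,Adj}; 5:kabish {Adv}; 6:sparn {Det,Adv}.
Position 1: tagging it Adv would leave rule 1 unsatisfiable, so it must be Adj.
Position 2: tagging it Adv would leave rule 4 unsatisfiable, so it must be Adj.
Position 4: tagging it Adv would leave rule 2 unsatisfiable, so it must be Adj.
Position 6: tagging it Adv would leave rule 2 unsatisfiable, so it must be Det.
The only consistent sequence is: Adj Adj Det Adj Adv Det.
Checking: rule 1 holds; rule 2 holds; rule 3 holds; rule 4 holds.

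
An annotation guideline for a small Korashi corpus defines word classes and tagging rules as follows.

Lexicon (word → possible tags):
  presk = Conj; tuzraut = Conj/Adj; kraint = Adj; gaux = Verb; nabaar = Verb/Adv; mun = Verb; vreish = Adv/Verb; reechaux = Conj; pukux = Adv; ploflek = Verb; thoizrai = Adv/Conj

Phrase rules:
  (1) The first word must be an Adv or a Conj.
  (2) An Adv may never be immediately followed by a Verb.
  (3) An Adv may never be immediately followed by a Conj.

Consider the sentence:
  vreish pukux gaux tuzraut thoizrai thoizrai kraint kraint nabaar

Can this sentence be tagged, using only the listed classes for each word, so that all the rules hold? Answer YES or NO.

Candidates per position — 1:vreish {Adv,Verb}; 2:pukux {Adv}; 3:gaux {Verb}; 4:tuzraut {Conj,Adj}; 5:thoizrai {Adv,Conj}; 6:thoizrai {Adv,Conj}; 7:kraint {Adj}; 8:kraint {Adj}; 9:nabaar {Verb,Adv}.
Rule 2 cannot be satisfied by any choice of tags from the lexicon.
So there is no consistent tagging.

NO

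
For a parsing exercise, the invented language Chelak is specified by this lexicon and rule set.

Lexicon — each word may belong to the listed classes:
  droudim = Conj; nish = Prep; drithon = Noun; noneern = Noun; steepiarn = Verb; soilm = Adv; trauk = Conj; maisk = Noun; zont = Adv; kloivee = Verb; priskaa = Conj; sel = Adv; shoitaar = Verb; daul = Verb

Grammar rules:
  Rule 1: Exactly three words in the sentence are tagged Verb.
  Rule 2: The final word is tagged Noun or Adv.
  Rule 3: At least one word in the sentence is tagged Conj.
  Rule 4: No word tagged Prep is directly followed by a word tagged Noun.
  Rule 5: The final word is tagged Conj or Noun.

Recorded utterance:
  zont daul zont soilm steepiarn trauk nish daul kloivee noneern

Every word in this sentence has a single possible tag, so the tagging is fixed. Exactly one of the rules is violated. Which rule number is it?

Fixed tagging: Adv Verb Adv Adv Verb Conj Prep Verb Verb Noun.
Rule check: R1 ✗, R2 ✓, R3 ✓, R4 ✓, R5 ✓.
Only rule 1 fails.

1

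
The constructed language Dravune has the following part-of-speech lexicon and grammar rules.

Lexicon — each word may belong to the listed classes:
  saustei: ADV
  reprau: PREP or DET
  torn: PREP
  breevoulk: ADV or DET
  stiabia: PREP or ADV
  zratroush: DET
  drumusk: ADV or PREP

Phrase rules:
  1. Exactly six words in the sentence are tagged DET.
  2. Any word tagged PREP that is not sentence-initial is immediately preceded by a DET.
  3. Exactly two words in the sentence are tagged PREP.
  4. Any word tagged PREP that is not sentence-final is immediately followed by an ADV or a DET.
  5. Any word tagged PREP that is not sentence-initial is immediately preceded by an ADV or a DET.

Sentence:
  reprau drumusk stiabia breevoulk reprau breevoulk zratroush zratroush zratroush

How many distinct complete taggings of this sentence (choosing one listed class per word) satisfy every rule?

1

Candidates per position — 1:reprau {PREP,DET}; 2:drumusk {ADV,PREP}; 3:stiabia {PREP,ADV}; 4:breevoulk {ADV,DET}; 5:reprau {PREP,DET}; 6:breevoulk {ADV,DET}; 7:zratroush {DET}; 8:zratroush {DET}; 9:zratroush {DET}.
There are 64 candidate sequences in total.
The sequences that satisfy every rule: DET PREP ADV DET PREP DET DET DET DET.
Count = 1.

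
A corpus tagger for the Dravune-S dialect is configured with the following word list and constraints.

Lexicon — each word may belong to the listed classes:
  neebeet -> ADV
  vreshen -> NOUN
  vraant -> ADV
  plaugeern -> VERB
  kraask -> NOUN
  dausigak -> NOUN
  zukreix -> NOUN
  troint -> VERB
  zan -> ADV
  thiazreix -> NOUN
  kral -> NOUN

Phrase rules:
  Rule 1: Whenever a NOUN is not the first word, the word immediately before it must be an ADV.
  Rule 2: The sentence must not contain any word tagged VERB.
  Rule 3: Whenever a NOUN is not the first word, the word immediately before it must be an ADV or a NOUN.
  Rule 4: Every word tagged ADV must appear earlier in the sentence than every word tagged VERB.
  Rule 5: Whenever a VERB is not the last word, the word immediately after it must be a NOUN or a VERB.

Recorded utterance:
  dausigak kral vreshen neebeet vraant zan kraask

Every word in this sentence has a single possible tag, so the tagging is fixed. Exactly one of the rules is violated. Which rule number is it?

Fixed tagging: NOUN NOUN NOUN ADV ADV ADV NOUN.
Rule check: R1 fails, R2 ok, R3 ok, R4 ok, R5 ok.
Only rule 1 fails.

1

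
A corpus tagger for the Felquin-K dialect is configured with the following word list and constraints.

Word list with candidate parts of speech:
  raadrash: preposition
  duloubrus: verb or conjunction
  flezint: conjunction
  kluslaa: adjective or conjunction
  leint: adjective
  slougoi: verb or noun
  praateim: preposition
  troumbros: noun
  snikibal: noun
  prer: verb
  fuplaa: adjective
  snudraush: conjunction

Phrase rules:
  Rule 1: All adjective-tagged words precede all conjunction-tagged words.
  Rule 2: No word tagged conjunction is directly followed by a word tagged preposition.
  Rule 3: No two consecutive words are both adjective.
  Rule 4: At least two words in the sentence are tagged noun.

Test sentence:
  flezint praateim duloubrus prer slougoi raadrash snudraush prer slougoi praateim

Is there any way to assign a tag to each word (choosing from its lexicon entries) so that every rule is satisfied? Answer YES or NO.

Candidates per position — 1:flezint {conjunction}; 2:praateim {preposition}; 3:duloubrus {verb,conjunction}; 4:prer {verb}; 5:slougoi {verb,noun}; 6:raadrash {preposition}; 7:snudraush {conjunction}; 8:prer {verb}; 9:slougoi {verb,noun}; 10:praateim {preposition}.
Rule 2 cannot be satisfied by any choice of tags from the lexicon.
So there is no consistent tagging.

NO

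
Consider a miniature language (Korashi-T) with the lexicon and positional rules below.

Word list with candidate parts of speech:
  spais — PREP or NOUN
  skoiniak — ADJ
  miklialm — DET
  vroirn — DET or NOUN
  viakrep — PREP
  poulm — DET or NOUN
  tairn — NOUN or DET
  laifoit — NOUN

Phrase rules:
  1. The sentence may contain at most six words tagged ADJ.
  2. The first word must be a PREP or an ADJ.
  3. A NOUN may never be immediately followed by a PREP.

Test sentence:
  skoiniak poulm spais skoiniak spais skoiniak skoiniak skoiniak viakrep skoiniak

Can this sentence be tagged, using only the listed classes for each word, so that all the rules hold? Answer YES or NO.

YES

Candidates per position — 1:skoiniak {ADJ}; 2:poulm {DET,NOUN}; 3:spais {PREP,NOUN}; 4:skoiniak {ADJ}; 5:spais {PREP,NOUN}; 6:skoiniak {ADJ}; 7:skoiniak {ADJ}; 8:skoiniak {ADJ}; 9:viakrep {PREP}; 10:skoiniak {ADJ}.
One satisfying assignment: ADJ DET NOUN ADJ PREP ADJ ADJ ADJ PREP ADJ.
Verifying each rule — rule 1 ✓; rule 2 ✓; rule 3 ✓.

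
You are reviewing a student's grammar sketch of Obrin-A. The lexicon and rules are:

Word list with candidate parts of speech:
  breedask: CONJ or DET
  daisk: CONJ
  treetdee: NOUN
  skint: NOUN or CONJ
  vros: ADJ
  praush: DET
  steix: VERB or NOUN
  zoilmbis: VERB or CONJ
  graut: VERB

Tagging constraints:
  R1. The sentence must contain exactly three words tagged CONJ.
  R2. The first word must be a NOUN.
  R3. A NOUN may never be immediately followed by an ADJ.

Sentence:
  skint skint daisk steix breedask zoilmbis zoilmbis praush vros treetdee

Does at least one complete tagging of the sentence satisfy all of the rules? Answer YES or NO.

YES

Candidates per position — 1:skint {NOUN,CONJ}; 2:skint {NOUN,CONJ}; 3:daisk {CONJ}; 4:steix {VERB,NOUN}; 5:breedask {CONJ,DET}; 6:zoilmbis {VERB,CONJ}; 7:zoilmbis {VERB,CONJ}; 8:praush {DET}; 9:vros {ADJ}; 10:treetdee {NOUN}.
One satisfying assignment: NOUN CONJ CONJ NOUN CONJ VERB VERB DET ADJ NOUN.
Rule-by-rule: rule 1 holds; rule 2 holds; rule 3 holds.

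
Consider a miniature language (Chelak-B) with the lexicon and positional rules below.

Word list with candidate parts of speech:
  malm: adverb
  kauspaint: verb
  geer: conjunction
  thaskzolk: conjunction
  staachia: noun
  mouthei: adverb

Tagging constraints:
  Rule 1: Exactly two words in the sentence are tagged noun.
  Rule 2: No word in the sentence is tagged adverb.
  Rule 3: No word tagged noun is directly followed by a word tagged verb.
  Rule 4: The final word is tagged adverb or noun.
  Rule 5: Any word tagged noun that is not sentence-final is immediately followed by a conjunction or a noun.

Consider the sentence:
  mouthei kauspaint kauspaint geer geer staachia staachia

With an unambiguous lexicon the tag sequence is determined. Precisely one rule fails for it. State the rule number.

Fixed tagging: adverb verb verb conjunction conjunction noun noun.
Checking each rule: R1 ✓, R2 ✗, R3 ✓, R4 ✓, R5 ✓.
Only rule 2 fails.

2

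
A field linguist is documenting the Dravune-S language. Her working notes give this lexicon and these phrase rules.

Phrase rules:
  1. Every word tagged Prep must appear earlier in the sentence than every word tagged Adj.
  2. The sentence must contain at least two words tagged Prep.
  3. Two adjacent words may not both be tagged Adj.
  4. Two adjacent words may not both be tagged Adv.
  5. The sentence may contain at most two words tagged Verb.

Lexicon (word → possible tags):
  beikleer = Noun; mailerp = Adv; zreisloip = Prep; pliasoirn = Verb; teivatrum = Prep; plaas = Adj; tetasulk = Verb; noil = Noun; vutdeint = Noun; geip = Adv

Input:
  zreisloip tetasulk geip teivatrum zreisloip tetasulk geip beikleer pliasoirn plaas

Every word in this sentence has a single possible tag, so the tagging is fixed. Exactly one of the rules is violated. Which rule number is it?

Fixed tagging: Prep Verb Adv Prep Prep Verb Adv Noun Verb Adj.
Applying the rules: R1 pass, R2 pass, R3 pass, R4 pass, R5 fail.
Only rule 5 fails.

5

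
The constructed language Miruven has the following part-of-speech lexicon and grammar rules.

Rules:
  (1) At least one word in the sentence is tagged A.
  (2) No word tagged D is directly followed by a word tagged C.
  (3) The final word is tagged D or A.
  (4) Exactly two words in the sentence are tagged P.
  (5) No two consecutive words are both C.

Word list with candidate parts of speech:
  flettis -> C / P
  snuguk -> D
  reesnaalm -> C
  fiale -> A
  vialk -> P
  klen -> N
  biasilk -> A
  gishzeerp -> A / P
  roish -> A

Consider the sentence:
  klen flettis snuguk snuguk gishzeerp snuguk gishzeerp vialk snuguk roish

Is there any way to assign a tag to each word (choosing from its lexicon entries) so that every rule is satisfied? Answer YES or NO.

YES

Candidates per position — 1:klen {N}; 2:flettis {C,P}; 3:snuguk {D}; 4:snuguk {D}; 5:gishzeerp {A,P}; 6:snuguk {D}; 7:gishzeerp {A,P}; 8:vialk {P}; 9:snuguk {D}; 10:roish {A}.
One satisfying assignment: N C D D P D A P D A.
Rule-by-rule: rule 1 ok; rule 2 ok; rule 3 ok; rule 4 ok; rule 5 ok.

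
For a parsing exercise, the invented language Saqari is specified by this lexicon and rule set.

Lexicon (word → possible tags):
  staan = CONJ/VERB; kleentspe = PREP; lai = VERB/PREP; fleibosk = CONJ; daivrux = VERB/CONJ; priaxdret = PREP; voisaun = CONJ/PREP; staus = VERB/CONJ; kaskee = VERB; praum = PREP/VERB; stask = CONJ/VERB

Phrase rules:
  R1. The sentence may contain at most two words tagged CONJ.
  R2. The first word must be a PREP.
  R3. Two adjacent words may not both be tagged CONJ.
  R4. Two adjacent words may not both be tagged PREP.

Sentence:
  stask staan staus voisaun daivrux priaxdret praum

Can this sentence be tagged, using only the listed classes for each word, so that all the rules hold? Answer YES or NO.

Candidates per position — 1:stask {CONJ,VERB}; 2:staan {CONJ,VERB}; 3:staus {VERB,CONJ}; 4:voisaun {CONJ,PREP}; 5:daivrux {VERB,CONJ}; 6:priaxdret {PREP}; 7:praum {PREP,VERB}.
Rule 2 cannot be satisfied by any choice of tags from the lexicon.
So there is no consistent tagging.

NO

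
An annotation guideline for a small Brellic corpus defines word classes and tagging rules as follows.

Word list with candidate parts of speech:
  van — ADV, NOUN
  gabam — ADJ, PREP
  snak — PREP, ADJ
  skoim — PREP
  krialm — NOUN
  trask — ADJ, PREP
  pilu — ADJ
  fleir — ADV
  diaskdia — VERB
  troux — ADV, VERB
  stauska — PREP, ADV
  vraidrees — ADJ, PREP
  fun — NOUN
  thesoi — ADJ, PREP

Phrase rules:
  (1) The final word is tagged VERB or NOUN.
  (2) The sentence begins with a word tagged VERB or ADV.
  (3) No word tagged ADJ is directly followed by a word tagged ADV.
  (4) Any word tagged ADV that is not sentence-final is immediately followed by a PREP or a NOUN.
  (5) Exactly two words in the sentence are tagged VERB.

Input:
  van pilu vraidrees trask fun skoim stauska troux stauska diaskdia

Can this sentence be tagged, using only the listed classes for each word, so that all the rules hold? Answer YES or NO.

NO

Candidates per position — 1:van {ADV,NOUN}; 2:pilu {ADJ}; 3:vraidrees {ADJ,PREP}; 4:trask {ADJ,PREP}; 5:fun {NOUN}; 6:skoim {PREP}; 7:stauska {PREP,ADV}; 8:troux {ADV,VERB}; 9:stauska {PREP,ADV}; 10:diaskdia {VERB}.
Every candidate sequence violates at least one rule; no consistent tagging exists.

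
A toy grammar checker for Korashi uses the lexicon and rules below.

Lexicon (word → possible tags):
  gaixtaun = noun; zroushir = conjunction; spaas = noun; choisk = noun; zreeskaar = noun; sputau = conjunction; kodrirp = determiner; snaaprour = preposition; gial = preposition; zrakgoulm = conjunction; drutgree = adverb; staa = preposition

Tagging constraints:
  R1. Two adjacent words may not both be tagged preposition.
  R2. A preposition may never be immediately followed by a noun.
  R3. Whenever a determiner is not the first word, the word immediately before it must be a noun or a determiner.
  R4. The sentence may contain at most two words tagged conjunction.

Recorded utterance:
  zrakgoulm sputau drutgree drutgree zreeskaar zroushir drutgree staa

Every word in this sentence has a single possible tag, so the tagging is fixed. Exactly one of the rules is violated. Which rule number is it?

4

Fixed tagging: conjunction conjunction adverb adverb noun conjunction adverb preposition.
Checking each rule: R1 ✓, R2 ✓, R3 ✓, R4 ✗.
Only rule 4 fails.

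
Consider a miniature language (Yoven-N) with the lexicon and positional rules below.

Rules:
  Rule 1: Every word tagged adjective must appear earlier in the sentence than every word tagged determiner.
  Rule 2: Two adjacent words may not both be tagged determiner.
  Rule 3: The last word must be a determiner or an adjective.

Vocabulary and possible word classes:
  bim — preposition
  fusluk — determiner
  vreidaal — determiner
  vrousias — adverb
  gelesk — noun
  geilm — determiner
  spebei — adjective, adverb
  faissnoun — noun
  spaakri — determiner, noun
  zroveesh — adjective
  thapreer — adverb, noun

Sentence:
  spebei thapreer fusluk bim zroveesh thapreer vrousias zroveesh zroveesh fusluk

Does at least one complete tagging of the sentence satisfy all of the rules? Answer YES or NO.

NO

Candidates per position — 1:spebei {adjective,adverb}; 2:thapreer {adverb,noun}; 3:fusluk {determiner}; 4:bim {preposition}; 5:zroveesh {adjective}; 6:thapreer {adverb,noun}; 7:vrousias {adverb}; 8:zroveesh {adjective}; 9:zroveesh {adjective}; 10:fusluk {determiner}.
Rule 1 cannot be satisfied by any choice of tags from the lexicon.
So there is no consistent tagging.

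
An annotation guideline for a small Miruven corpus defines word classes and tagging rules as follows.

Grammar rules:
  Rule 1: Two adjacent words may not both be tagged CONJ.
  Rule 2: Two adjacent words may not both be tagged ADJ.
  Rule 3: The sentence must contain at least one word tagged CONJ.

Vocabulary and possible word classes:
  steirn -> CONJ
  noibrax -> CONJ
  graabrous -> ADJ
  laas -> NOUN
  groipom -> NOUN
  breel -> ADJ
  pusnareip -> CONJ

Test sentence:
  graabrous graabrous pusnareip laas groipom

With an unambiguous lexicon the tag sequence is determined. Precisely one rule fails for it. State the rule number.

Fixed tagging: ADJ ADJ CONJ NOUN NOUN.
Checking each rule: R1 ok, R2 fails, R3 ok.
Only rule 2 fails.

2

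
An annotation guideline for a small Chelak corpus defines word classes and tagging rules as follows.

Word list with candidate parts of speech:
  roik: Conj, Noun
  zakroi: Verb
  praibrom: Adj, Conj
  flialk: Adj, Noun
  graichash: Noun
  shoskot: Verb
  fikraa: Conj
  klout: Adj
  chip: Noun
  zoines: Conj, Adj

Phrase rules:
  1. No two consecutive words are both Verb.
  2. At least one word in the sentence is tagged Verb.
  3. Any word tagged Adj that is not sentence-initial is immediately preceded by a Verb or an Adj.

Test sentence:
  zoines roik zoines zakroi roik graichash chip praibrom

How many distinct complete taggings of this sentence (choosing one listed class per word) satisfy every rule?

8

Candidates per position — 1:zoines {Conj,Adj}; 2:roik {Conj,Noun}; 3:zoines {Conj,Adj}; 4:zakroi {Verb}; 5:roik {Conj,Noun}; 6:graichash {Noun}; 7:chip {Noun}; 8:praibrom {Adj,Conj}.
There are 32 candidate sequences in total.
Checking each against the rules leaves 8 sequences.
Count = 8.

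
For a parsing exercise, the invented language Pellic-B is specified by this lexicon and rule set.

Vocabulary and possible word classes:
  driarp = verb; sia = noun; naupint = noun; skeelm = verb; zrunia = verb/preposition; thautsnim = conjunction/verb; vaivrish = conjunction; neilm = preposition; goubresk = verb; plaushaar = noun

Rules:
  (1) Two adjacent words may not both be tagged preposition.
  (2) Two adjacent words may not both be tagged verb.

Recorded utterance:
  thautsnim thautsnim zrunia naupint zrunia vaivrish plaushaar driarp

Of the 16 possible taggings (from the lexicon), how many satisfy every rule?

10

Candidates per position — 1:thautsnim {conjunction,verb}; 2:thautsnim {conjunction,verb}; 3:zrunia {verb,preposition}; 4:naupint {noun}; 5:zrunia {verb,preposition}; 6:vaivrish {conjunction}; 7:plaushaar {noun}; 8:driarp {verb}.
There are 16 candidate sequences in total.
Checking each against the rules leaves 10 sequences.
Count = 10.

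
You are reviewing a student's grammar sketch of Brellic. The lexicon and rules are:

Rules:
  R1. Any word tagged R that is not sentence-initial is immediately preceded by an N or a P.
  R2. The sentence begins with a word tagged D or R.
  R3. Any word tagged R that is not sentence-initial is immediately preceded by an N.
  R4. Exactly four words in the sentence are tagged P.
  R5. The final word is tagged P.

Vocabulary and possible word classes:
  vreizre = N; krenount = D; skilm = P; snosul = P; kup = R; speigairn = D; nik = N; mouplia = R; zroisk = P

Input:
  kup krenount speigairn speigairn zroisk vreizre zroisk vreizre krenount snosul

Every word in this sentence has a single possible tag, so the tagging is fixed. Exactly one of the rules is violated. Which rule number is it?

Fixed tagging: R D D D P N P N D P.
Applying the rules: R1 ok, R2 ok, R3 ok, R4 fails, R5 ok.
Only rule 4 fails.

4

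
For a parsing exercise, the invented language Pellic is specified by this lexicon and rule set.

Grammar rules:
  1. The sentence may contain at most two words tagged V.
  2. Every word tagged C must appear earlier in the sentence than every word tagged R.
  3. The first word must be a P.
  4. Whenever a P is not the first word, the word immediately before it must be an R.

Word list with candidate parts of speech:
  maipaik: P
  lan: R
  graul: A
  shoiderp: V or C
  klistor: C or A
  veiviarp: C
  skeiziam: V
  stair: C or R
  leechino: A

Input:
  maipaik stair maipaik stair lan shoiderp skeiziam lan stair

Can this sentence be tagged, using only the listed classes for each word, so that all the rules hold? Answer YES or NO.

Candidates per position — 1:maipaik {P}; 2:stair {C,R}; 3:maipaik {P}; 4:stair {C,R}; 5:lan {R}; 6:shoiderp {V,C}; 7:skeiziam {V}; 8:lan {R}; 9:stair {C,R}.
One satisfying assignment: P R P R R V V R R.
Check: rule 1 ✓; rule 2 ✓; rule 3 ✓; rule 4 ✓.

YES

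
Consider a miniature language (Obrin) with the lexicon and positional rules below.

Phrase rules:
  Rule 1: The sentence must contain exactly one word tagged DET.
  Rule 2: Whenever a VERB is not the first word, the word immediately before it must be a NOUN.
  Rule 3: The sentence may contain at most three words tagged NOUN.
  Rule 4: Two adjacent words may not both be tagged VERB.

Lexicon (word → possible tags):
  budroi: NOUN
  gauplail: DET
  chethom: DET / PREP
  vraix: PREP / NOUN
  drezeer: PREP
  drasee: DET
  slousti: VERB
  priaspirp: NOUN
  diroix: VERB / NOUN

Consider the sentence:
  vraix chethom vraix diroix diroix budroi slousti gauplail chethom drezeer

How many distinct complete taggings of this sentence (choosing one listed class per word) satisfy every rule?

5

Candidates per position — 1:vraix {PREP,NOUN}; 2:chethom {DET,PREP}; 3:vraix {PREP,NOUN}; 4:diroix {VERB,NOUN}; 5:diroix {VERB,NOUN}; 6:budroi {NOUN}; 7:slousti {VERB}; 8:gauplail {DET}; 9:chethom {DET,PREP}; 10:drezeer {PREP}.
There are 64 candidate sequences in total.
The sequences that satisfy every rule: PREP PREP PREP NOUN VERB NOUN VERB DET PREP PREP; PREP PREP PREP NOUN NOUN NOUN VERB DET PREP PREP; PREP PREP NOUN VERB NOUN NOUN VERB DET PREP PREP; PREP PREP NOUN NOUN VERB NOUN VERB DET PREP PREP; NOUN PREP PREP NOUN VERB NOUN VERB DET PREP PREP.
Count = 5.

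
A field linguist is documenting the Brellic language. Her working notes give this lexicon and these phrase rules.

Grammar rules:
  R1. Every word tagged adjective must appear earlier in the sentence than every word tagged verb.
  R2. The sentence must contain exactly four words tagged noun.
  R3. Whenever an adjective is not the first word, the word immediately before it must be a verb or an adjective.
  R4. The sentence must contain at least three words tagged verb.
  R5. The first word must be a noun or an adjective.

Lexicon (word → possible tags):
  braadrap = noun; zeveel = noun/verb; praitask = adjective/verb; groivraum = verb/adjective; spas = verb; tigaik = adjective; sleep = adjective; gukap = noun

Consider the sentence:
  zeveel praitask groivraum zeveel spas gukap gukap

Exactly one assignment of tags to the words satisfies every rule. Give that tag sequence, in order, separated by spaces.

Candidates per position — 1:zeveel {noun,verb}; 2:praitask {adjective,verb}; 3:groivraum {verb,adjective}; 4:zeveel {noun,verb}; 5:spas {verb}; 6:gukap {noun}; 7:gukap {noun}.
At position 1, choosing verb makes rule 2 impossible to satisfy; hence noun.
At position 2, choosing adjective makes rule 3 impossible to satisfy; hence verb.
At position 3, choosing adjective makes rule 1 impossible to satisfy; hence verb.
At position 4, choosing verb makes rule 2 impossible to satisfy; hence noun.
That leaves exactly one tagging: noun verb verb noun verb noun noun.
Rule-by-rule: rule 1 satisfied; rule 2 satisfied; rule 3 satisfied; rule 4 satisfied; rule 5 satisfied.

noun verb verb noun verb noun noun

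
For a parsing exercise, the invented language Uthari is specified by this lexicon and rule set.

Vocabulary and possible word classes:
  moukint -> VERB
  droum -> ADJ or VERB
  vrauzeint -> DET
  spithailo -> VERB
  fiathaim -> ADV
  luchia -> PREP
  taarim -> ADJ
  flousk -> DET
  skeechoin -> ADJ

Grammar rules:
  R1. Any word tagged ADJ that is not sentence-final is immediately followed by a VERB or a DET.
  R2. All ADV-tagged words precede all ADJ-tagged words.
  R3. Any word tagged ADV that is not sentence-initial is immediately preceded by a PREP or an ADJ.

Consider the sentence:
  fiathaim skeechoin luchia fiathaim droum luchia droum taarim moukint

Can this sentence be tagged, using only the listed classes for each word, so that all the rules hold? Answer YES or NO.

Candidates per position — 1:fiathaim {ADV}; 2:skeechoin {ADJ}; 3:luchia {PREP}; 4:fiathaim {ADV}; 5:droum {ADJ,VERB}; 6:luchia {PREP}; 7:droum {ADJ,VERB}; 8:taarim {ADJ}; 9:moukint {VERB}.
Rule 1 cannot be satisfied by any choice of tags from the lexicon.
So there is no consistent tagging.

NO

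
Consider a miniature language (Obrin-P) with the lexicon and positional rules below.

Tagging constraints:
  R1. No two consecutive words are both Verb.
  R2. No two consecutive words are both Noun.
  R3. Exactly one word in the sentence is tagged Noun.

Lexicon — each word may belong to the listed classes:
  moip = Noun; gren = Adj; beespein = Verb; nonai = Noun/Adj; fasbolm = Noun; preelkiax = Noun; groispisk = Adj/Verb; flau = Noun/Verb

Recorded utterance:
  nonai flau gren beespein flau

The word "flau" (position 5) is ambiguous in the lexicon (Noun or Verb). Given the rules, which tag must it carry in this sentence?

Noun

Candidates per position — 1:nonai {Noun,Adj}; 2:flau {Noun,Verb}; 3:gren {Adj}; 4:beespein {Verb}; 5:flau {Noun,Verb}.
At position 5, choosing Verb makes rule 1 impossible to satisfy; hence Noun.
At position 1, choosing Noun makes rule 3 impossible to satisfy; hence Adj.
At position 2, choosing Noun makes rule 3 impossible to satisfy; hence Verb.
The unique satisfying tagging is: Adj Verb Adj Verb Noun.
Verifying each rule — rule 1 ok; rule 2 ok; rule 3 ok.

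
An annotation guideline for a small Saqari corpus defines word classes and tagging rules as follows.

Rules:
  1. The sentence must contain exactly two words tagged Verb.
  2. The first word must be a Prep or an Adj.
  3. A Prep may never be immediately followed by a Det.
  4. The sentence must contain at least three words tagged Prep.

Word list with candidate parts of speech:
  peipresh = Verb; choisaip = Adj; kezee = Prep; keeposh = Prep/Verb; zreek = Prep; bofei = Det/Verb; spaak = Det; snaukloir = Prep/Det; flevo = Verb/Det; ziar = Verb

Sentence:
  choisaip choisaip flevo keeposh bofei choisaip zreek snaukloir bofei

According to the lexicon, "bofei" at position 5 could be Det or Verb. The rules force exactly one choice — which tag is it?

Candidates per position — 1:choisaip {Adj}; 2:choisaip {Adj}; 3:flevo {Verb,Det}; 4:keeposh {Prep,Verb}; 5:bofei {Det,Verb}; 6:choisaip {Adj}; 7:zreek {Prep}; 8:snaukloir {Prep,Det}; 9:bofei {Det,Verb}.
At position 4, choosing Verb makes rule 4 impossible to satisfy; hence Prep.
At position 5, choosing Det makes rule 3 impossible to satisfy; hence Verb.
At position 8, choosing Det makes rule 3 impossible to satisfy; hence Prep.
At position 9, choosing Det makes rule 3 impossible to satisfy; hence Verb.
At position 3, choosing Verb makes rule 1 impossible to satisfy; hence Det.
The unique satisfying tagging is: Adj Adj Det Prep Verb Adj Prep Prep Verb.
Checking: rule 1 satisfied; rule 2 satisfied; rule 3 satisfied; rule 4 satisfied.

Verb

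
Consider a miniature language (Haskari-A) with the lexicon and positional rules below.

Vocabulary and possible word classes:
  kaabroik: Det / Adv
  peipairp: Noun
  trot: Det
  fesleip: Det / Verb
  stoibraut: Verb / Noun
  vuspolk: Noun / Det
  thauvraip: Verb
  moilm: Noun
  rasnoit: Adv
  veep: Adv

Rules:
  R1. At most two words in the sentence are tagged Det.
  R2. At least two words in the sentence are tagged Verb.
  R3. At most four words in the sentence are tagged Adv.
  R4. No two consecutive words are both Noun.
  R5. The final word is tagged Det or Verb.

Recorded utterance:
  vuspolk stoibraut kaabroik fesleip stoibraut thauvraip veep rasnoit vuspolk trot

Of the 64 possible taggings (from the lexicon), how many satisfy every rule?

12

Candidates per position — 1:vuspolk {Noun,Det}; 2:stoibraut {Verb,Noun}; 3:kaabroik {Det,Adv}; 4:fesleip {Det,Verb}; 5:stoibraut {Verb,Noun}; 6:thauvraip {Verb}; 7:veep {Adv}; 8:rasnoit {Adv}; 9:vuspolk {Noun,Det}; 10:trot {Det}.
There are 64 candidate sequences in total.
Checking each against the rules leaves 12 sequences.
Count = 12.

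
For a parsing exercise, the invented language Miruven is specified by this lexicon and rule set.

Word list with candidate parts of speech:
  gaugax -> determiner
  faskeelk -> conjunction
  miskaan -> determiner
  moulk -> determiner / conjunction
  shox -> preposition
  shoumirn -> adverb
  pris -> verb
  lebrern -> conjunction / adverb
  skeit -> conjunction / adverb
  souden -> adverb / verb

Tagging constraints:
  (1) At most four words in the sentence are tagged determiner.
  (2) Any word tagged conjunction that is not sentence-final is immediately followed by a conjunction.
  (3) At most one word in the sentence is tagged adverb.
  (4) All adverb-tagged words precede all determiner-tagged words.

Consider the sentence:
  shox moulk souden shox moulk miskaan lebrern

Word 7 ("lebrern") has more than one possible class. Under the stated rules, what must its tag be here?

Candidates per position — 1:shox {preposition}; 2:moulk {determiner,conjunction}; 3:souden {adverb,verb}; 4:shox {preposition}; 5:moulk {determiner,conjunction}; 6:miskaan {determiner}; 7:lebrern {conjunction,adverb}.
Position 2: tagging it conjunction would leave rule 2 unsatisfiable, so it must be determiner.
Position 3: tagging it adverb would leave rule 4 unsatisfiable, so it must be verb.
Position 5: tagging it conjunction would leave rule 2 unsatisfiable, so it must be determiner.
Position 7: tagging it adverb would leave rule 4 unsatisfiable, so it must be conjunction.
So the tagging must be: preposition determiner verb preposition determiner determiner conjunction.
Rule-by-rule: rule 1 satisfied; rule 2 satisfied; rule 3 satisfied; rule 4 satisfied.

conjunction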